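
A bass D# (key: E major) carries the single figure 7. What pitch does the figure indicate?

Counting 6 letter steps above D# lands on C; in E major, that letter is C#.

C#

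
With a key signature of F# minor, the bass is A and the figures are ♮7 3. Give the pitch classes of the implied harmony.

The written figures ♮7 3 are shorthand for 7/5/3: the 5 is implied.
A third above A in this key is C#.
A fifth above A in this key is E.
A seventh above A in this key is G#, made natural (G) by the ♮ figure.
Together with the bass A, this spells A dominant seventh in root position.

A, C#, E, G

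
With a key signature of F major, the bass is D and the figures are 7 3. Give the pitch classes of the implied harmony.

The written figures 7 3 are shorthand for 7/5/3: the 5 is implied.
A third above D in this key is F.
A fifth above D in this key is A.
A seventh above D in this key is C.
Together with the bass D, this spells D minor seventh in root position.

D, F, A, C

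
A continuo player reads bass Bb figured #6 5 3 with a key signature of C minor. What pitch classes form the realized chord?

A third above Bb in this key is D.
A fifth above Bb in this key is F.
A sixth above Bb in this key is G, raised to G# by the sharp.

Bb, D, F, G#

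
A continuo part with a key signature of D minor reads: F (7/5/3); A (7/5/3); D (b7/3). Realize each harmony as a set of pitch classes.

F, A, C, E | A, C, E, G | D, F, A, Cb

F (7/5/3): F, A, C, E.
A (7/5/3): A, C, E, G.
D (b7/5/3): D, F, A, Cb.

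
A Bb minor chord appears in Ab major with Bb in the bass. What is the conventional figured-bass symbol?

Bb is the root of Bb minor, so the chord is in root position.
A triad in root position is figured 5/3, conventionally abbreviated (no figures — root-position triad).

no figures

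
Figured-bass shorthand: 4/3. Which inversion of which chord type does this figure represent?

seventh chord, second inversion

4/3 is shorthand for 6/4/3.
Intervals of 6/4/3 above the bass form a seventh chord; the bass is the fifth, so this is second inversion.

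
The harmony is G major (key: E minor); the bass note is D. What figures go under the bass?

6/4

D is the fifth of G major, so the chord is in second inversion.
A triad in second inversion is figured 6/4, conventionally abbreviated 6/4.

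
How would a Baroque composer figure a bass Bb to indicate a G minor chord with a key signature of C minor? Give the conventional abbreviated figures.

Bb is the third of G minor, so the chord is in first inversion.
A triad in first inversion is figured 6/3, conventionally abbreviated 6.

6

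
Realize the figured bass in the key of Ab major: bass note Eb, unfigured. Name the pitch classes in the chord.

Eb, G, Bb

An unfigured bass implies 5/3.
A third above Eb in this key is G.
A fifth above Eb in this key is Bb.
Together with the bass Eb, this spells Eb major in root position.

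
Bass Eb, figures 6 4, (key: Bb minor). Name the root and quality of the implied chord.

The figures 6 4 indicate a triad in second inversion.
In second inversion the root lies a fourth above the bass: a fourth above Eb in Bb minor is Ab.
The chord tones are Eb, Ab, C, giving Ab major.

Ab major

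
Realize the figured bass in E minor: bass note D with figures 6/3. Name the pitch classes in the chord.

A third above D in this key is F#.
A sixth above D in this key is B.
Together with the bass D, this spells B minor in first inversion.

D, F#, B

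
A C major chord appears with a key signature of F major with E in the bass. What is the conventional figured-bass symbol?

E is the third of C major, so the chord is in first inversion.
A triad in first inversion is figured 6/3, conventionally abbreviated 6.

6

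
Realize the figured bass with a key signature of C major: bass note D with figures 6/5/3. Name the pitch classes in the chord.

D, F, A, B

A third above D in this key is F.
A fifth above D in this key is A.
A sixth above D in this key is B.
Together with the bass D, this spells B half-diminished seventh in first inversion.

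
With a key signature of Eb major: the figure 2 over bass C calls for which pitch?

D

Counting 1 letter step above C lands on D; in Eb major, that letter is D.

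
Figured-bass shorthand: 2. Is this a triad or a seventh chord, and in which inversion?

2 is shorthand for 6/4/2.
Intervals of 6/4/2 above the bass form a seventh chord; the bass is the seventh, so this is third inversion.

seventh chord, third inversion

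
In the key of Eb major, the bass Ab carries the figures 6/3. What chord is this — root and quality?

F minor

The figures 6/3 indicate a triad in first inversion.
In first inversion the root lies a sixth above the bass: a sixth above Ab in Eb major is F.
The chord tones are Ab, C, F, giving F minor.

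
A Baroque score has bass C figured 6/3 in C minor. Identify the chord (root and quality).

Ab major

The figures 6/3 indicate a triad in first inversion.
In first inversion the root lies a sixth above the bass: a sixth above C in C minor is Ab.
The chord tones are C, Eb, Ab, giving Ab major.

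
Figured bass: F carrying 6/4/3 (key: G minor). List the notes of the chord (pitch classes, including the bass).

F, A, Bb, D

A third above F in this key is A.
A fourth above F in this key is Bb.
A sixth above F in this key is D.
Together with the bass F, this spells Bb major seventh in second inversion.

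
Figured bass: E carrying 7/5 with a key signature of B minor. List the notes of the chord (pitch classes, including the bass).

The written figures 7/5 are shorthand for 7/5/3: the 3 is implied.
A third above E in this key is G.
A fifth above E in this key is B.
A seventh above E in this key is D.
Together with the bass E, this spells E minor seventh in root position.

E, G, B, D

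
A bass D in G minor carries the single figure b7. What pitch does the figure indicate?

Cb

Counting 6 letter steps above D lands on C; in G minor, that letter is C.
The b7 figure lowers it a semitone, giving Cb.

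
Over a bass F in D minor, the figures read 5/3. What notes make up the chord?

A third above F in this key is A.
A fifth above F in this key is C.
Together with the bass F, this spells F major in root position.

F, A, C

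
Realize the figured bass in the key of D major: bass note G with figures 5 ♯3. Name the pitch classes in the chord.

A third above G in this key is B, raised to B# by the sharp.
A fifth above G in this key is D.

G, B#, D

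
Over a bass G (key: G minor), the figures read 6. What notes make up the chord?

G, Bb, Eb

The written figures 6 are shorthand for 6/3: the 3 is implied.
A third above G in this key is Bb.
A sixth above G in this key is Eb.
Together with the bass G, this spells Eb major in first inversion.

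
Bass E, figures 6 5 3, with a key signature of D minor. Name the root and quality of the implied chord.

C dominant seventh

The figures 6 5 3 indicate a seventh chord in first inversion.
In first inversion the root lies a sixth above the bass: a sixth above E in D minor is C.
The chord tones are E, G, Bb, C, giving C dominant seventh.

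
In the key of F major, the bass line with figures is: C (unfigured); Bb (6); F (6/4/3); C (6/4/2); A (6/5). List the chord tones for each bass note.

C (5/3): C, E, G.
Bb (6/3): Bb, D, G.
F (6/4/3): F, A, Bb, D.
C (6/4/2): C, D, F, A.
A (6/5/3): A, C, E, F.

C, E, G | Bb, D, G | F, A, Bb, D | C, D, F, A | A, C, E, F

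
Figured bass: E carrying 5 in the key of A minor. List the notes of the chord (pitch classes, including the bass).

E, G, B

The written figures 5 are shorthand for 5/3: the 3 is implied.
A third above E in this key is G.
A fifth above E in this key is B.
Together with the bass E, this spells E minor in root position.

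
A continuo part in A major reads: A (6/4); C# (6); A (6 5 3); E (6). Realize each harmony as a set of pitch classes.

A (6/4): A, D, F#.
C# (6/3): C#, E, A.
A (6/5/3): A, C#, E, F#.
E (6/3): E, G#, C#.

A, D, F# | C#, E, A | A, C#, E, F# | E, G#, C#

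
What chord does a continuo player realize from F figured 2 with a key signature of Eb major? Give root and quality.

G minor seventh

The figures 2 indicate a seventh chord in third inversion.
In third inversion the root lies a second above the bass: a second above F in Eb major is G.
The chord tones are F, G, Bb, D, giving G minor seventh.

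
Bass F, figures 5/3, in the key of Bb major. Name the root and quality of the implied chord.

F major

The figures 5/3 indicate a triad in root position.
In root position the bass is the root, so the root is F.
The chord tones are F, A, C, giving F major.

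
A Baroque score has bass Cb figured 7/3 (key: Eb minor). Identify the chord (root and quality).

The figures 7/3 indicate a seventh chord in root position.
In root position the bass is the root, so the root is Cb.
The chord tones are Cb, Eb, Gb, Bb, giving Cb major seventh.

Cb major seventh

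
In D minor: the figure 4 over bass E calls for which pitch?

A

Counting 3 letter steps above E lands on A; in D minor, that letter is A.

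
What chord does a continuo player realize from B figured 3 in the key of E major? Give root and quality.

B major

The figures 3 indicate a triad in root position.
In root position the bass is the root, so the root is B.
The chord tones are B, D#, F#, giving B major.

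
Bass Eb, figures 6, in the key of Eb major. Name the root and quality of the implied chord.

The figures 6 indicate a triad in first inversion.
In first inversion the root lies a sixth above the bass: a sixth above Eb in Eb major is C.
The chord tones are Eb, G, C, giving C minor.

C minor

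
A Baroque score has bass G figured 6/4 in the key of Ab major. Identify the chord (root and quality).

C minor

The figures 6/4 indicate a triad in second inversion.
In second inversion the root lies a fourth above the bass: a fourth above G in Ab major is C.
The chord tones are G, C, Eb, giving C minor.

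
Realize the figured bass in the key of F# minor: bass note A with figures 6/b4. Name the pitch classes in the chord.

A, Db, F#

A fourth above A in this key is D, lowered to Db by the flat.
A sixth above A in this key is F#.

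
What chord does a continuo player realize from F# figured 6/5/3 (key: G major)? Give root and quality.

The figures 6/5/3 indicate a seventh chord in first inversion.
In first inversion the root lies a sixth above the bass: a sixth above F# in G major is D.
The chord tones are F#, A, C, D, giving D dominant seventh.

D dominant seventh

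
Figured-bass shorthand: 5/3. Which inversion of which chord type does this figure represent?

triad, root position

Intervals of 5/3 above the bass form a triad; the bass is the root, so this is root position.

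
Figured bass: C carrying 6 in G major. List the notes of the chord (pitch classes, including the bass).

C, E, A

The written figures 6 are shorthand for 6/3: the 3 is implied.
A third above C in this key is E.
A sixth above C in this key is A.
Together with the bass C, this spells A minor in first inversion.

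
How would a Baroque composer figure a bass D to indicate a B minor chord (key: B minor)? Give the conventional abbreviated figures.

D is the third of B minor, so the chord is in first inversion.
A triad in first inversion is figured 6/3, conventionally abbreviated 6.

6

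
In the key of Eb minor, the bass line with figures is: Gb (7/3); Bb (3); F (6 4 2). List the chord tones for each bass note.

Gb, Bb, Db, F | Bb, Db, F | F, Gb, Bb, Db

Gb (7/5/3): Gb, Bb, Db, F.
Bb (5/3): Bb, Db, F.
F (6/4/2): F, Gb, Bb, Db.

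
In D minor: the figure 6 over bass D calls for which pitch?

Counting 5 letter steps above D lands on B; in D minor, that letter is Bb.

Bb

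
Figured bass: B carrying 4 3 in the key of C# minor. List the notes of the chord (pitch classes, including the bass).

The written figures 4 3 are shorthand for 6/4/3: the 6 is implied.
A third above B in this key is D#.
A fourth above B in this key is E.
A sixth above B in this key is G#.
Together with the bass B, this spells E major seventh in second inversion.

B, D#, E, G#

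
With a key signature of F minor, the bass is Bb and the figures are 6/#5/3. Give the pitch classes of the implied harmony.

A third above Bb in this key is Db.
A fifth above Bb in this key is F, raised to F# by the sharp.
A sixth above Bb in this key is G.

Bb, Db, F#, G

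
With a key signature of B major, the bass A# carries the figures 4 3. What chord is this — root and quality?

D# minor seventh

The figures 4 3 indicate a seventh chord in second inversion.
In second inversion the root lies a fourth above the bass: a fourth above A# in B major is D#.
The chord tones are A#, C#, D#, F#, giving D# minor seventh.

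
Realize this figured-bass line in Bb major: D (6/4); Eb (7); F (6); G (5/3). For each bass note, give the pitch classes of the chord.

D, G, Bb | Eb, G, Bb, D | F, A, D | G, Bb, D

D (6/4): D, G, Bb.
Eb (7/5/3): Eb, G, Bb, D.
F (6/3): F, A, D.
G (5/3): G, Bb, D.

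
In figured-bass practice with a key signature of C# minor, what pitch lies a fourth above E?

Counting 3 letter steps above E lands on A; in C# minor, that letter is A.

A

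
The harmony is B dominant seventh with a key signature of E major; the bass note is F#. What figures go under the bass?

F# is the fifth of B dominant seventh, so the chord is in second inversion.
A seventh chord in second inversion is figured 6/4/3, conventionally abbreviated 4/3.

4/3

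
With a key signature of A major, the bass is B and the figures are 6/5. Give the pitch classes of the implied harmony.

The written figures 6/5 are shorthand for 6/5/3: the 3 is implied.
A third above B in this key is D.
A fifth above B in this key is F#.
A sixth above B in this key is G#.
Together with the bass B, this spells G# half-diminished seventh in first inversion.

B, D, F#, G#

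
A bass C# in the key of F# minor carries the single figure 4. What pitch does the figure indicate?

Counting 3 letter steps above C# lands on F; in F# minor, that letter is F#.

F#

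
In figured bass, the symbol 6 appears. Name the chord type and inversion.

triad, first inversion

6 is shorthand for 6/3.
Intervals of 6/3 above the bass form a triad; the bass is the third, so this is first inversion.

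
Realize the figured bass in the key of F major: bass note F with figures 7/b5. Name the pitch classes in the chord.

The written figures 7/b5 are shorthand for 7/5/3: the 3 is implied.
A third above F in this key is A.
A fifth above F in this key is C, lowered to Cb by the flat.
A seventh above F in this key is E.

F, A, Cb, E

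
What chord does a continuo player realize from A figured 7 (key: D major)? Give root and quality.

The figures 7 indicate a seventh chord in root position.
In root position the bass is the root, so the root is A.
The chord tones are A, C#, E, G, giving A dominant seventh.

A dominant seventh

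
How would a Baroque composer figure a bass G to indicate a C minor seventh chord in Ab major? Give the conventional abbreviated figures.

G is the fifth of C minor seventh, so the chord is in second inversion.
A seventh chord in second inversion is figured 6/4/3, conventionally abbreviated 4/3.

4/3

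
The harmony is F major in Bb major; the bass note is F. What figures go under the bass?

F is the root of F major, so the chord is in root position.
A triad in root position is figured 5/3, conventionally abbreviated (no figures — root-position triad).

no figures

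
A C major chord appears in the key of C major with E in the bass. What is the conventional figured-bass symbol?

6

E is the third of C major, so the chord is in first inversion.
A triad in first inversion is figured 6/3, conventionally abbreviated 6.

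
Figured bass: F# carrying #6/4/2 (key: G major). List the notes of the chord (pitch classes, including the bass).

A second above F# in this key is G.
A fourth above F# in this key is B.
A sixth above F# in this key is D, raised to D# by the sharp.
Together with the bass F#, this spells G augmented major seventh in third inversion.

F#, G, B, D#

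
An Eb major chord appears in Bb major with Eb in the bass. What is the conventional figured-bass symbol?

no figures

Eb is the root of Eb major, so the chord is in root position.
A triad in root position is figured 5/3, conventionally abbreviated (no figures — root-position triad).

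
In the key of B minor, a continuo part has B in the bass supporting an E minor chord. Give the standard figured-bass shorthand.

6/4

B is the fifth of E minor, so the chord is in second inversion.
A triad in second inversion is figured 6/4, conventionally abbreviated 6/4.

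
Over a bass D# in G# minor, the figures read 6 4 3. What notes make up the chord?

D#, F#, G#, B

A third above D# in this key is F#.
A fourth above D# in this key is G#.
A sixth above D# in this key is B.
Together with the bass D#, this spells G# minor seventh in second inversion.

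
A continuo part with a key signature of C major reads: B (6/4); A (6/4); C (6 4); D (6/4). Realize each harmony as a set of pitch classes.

B, E, G | A, D, F | C, F, A | D, G, B

B (6/4): B, E, G.
A (6/4): A, D, F.
C (6/4): C, F, A.
D (6/4): D, G, B.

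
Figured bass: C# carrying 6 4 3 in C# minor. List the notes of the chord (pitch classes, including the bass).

A third above C# in this key is E.
A fourth above C# in this key is F#.
A sixth above C# in this key is A.
Together with the bass C#, this spells F# minor seventh in second inversion.

C#, E, F#, A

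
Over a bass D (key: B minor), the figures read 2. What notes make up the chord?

D, E, G, B

The written figures 2 are shorthand for 6/4/2: the 6/4 are implied.
A second above D in this key is E.
A fourth above D in this key is G.
A sixth above D in this key is B.
Together with the bass D, this spells E minor seventh in third inversion.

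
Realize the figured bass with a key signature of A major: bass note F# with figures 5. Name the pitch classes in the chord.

The written figures 5 are shorthand for 5/3: the 3 is implied.
A third above F# in this key is A.
A fifth above F# in this key is C#.
Together with the bass F#, this spells F# minor in root position.

F#, A, C#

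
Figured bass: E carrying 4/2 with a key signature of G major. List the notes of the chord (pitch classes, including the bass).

The written figures 4/2 are shorthand for 6/4/2: the 6 is implied.
A second above E in this key is F#.
A fourth above E in this key is A.
A sixth above E in this key is C.
Together with the bass E, this spells F# half-diminished seventh in third inversion.

E, F#, A, C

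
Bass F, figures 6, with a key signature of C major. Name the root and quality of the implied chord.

D minor

The figures 6 indicate a triad in first inversion.
In first inversion the root lies a sixth above the bass: a sixth above F in C major is D.
The chord tones are F, A, D, giving D minor.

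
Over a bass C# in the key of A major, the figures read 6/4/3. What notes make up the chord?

A third above C# in this key is E.
A fourth above C# in this key is F#.
A sixth above C# in this key is A.
Together with the bass C#, this spells F# minor seventh in second inversion.

C#, E, F#, A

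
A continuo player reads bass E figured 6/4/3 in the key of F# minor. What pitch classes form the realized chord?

A third above E in this key is G#.
A fourth above E in this key is A.
A sixth above E in this key is C#.
Together with the bass E, this spells A major seventh in second inversion.

E, G#, A, C#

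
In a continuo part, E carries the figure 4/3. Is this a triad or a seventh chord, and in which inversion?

4/3 is shorthand for 6/4/3.
Intervals of 6/4/3 above the bass form a seventh chord; the bass is the fifth, so this is second inversion.

seventh chord, second inversion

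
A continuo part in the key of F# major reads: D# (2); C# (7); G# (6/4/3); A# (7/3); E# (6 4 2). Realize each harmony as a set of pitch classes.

D# (6/4/2): D#, E#, G#, B.
C# (7/5/3): C#, E#, G#, B.
G# (6/4/3): G#, B, C#, E#.
A# (7/5/3): A#, C#, E#, G#.
E# (6/4/2): E#, F#, A#, C#.

D#, E#, G#, B | C#, E#, G#, B | G#, B, C#, E# | A#, C#, E#, G# | E#, F#, A#, C#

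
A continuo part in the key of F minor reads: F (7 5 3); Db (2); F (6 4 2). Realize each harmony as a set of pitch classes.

F, Ab, C, Eb | Db, Eb, G, Bb | F, G, Bb, Db

F (7/5/3): F, Ab, C, Eb.
Db (6/4/2): Db, Eb, G, Bb.
F (6/4/2): F, G, Bb, Db.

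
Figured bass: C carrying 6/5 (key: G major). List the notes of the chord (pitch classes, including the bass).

C, E, G, A

The written figures 6/5 are shorthand for 6/5/3: the 3 is implied.
A third above C in this key is E.
A fifth above C in this key is G.
A sixth above C in this key is A.
Together with the bass C, this spells A minor seventh in first inversion.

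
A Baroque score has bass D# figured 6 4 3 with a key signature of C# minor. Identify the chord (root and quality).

The figures 6 4 3 indicate a seventh chord in second inversion.
In second inversion the root lies a fourth above the bass: a fourth above D# in C# minor is G#.
The chord tones are D#, F#, G#, B, giving G# minor seventh.

G# minor seventh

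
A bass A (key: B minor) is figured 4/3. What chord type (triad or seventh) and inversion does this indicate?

seventh chord, second inversion

4/3 is shorthand for 6/4/3.
Intervals of 6/4/3 above the bass form a seventh chord; the bass is the fifth, so this is second inversion.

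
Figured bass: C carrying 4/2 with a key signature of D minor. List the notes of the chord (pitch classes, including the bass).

C, D, F, A

The written figures 4/2 are shorthand for 6/4/2: the 6 is implied.
A second above C in this key is D.
A fourth above C in this key is F.
A sixth above C in this key is A.
Together with the bass C, this spells D minor seventh in third inversion.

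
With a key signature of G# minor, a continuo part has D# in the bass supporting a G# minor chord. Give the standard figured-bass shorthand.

D# is the fifth of G# minor, so the chord is in second inversion.
A triad in second inversion is figured 6/4, conventionally abbreviated 6/4.

6/4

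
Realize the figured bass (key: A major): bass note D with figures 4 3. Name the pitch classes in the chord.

The written figures 4 3 are shorthand for 6/4/3: the 6 is implied.
A third above D in this key is F#.
A fourth above D in this key is G#.
A sixth above D in this key is B.
Together with the bass D, this spells G# half-diminished seventh in second inversion.

D, F#, G#, B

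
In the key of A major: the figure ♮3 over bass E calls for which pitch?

G

Counting 2 letter steps above E lands on G; in A major, that letter is G#.
The ♮3 figure makes it natural, giving G.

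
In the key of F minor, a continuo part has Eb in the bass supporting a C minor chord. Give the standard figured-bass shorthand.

Eb is the third of C minor, so the chord is in first inversion.
A triad in first inversion is figured 6/3, conventionally abbreviated 6.

6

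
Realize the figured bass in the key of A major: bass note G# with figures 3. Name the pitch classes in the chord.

The written figures 3 are shorthand for 5/3: the 5 is implied.
A third above G# in this key is B.
A fifth above G# in this key is D.
Together with the bass G#, this spells G# diminished in root position.

G#, B, D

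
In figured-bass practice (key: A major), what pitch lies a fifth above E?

B

Counting 4 letter steps above E lands on B; in A major, that letter is B.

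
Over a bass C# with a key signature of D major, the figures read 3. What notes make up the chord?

C#, E, G

The written figures 3 are shorthand for 5/3: the 5 is implied.
A third above C# in this key is E.
A fifth above C# in this key is G.
Together with the bass C#, this spells C# diminished in root position.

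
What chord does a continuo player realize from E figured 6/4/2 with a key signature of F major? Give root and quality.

The figures 6/4/2 indicate a seventh chord in third inversion.
In third inversion the root lies a second above the bass: a second above E in F major is F.
The chord tones are E, F, A, C, giving F major seventh.

F major seventh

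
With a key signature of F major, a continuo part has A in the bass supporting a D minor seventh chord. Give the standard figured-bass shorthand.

4/3

A is the fifth of D minor seventh, so the chord is in second inversion.
A seventh chord in second inversion is figured 6/4/3, conventionally abbreviated 4/3.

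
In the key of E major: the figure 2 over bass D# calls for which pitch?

Counting 1 letter step above D# lands on E; in E major, that letter is E.

E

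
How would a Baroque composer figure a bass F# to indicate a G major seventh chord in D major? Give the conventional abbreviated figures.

F# is the seventh of G major seventh, so the chord is in third inversion.
A seventh chord in third inversion is figured 6/4/2, conventionally abbreviated 4/2.

4/2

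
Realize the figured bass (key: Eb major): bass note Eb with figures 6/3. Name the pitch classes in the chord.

Eb, G, C

A third above Eb in this key is G.
A sixth above Eb in this key is C.
Together with the bass Eb, this spells C minor in first inversion.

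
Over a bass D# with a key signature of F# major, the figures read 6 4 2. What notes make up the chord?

A second above D# in this key is E#.
A fourth above D# in this key is G#.
A sixth above D# in this key is B.
Together with the bass D#, this spells E# half-diminished seventh in third inversion.

D#, E#, G#, B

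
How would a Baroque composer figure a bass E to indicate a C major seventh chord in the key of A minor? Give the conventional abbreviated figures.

E is the third of C major seventh, so the chord is in first inversion.
A seventh chord in first inversion is figured 6/5/3, conventionally abbreviated 6/5.

6/5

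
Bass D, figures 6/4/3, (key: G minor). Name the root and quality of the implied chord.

The figures 6/4/3 indicate a seventh chord in second inversion.
In second inversion the root lies a fourth above the bass: a fourth above D in G minor is G.
The chord tones are D, F, G, Bb, giving G minor seventh.

G minor seventh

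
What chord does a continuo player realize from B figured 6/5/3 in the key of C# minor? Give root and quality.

G# minor seventh

The figures 6/5/3 indicate a seventh chord in first inversion.
In first inversion the root lies a sixth above the bass: a sixth above B in C# minor is G#.
The chord tones are B, D#, F#, G#, giving G# minor seventh.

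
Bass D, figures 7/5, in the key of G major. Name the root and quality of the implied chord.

The figures 7/5 indicate a seventh chord in root position.
In root position the bass is the root, so the root is D.
The chord tones are D, F#, A, C, giving D dominant seventh.

D dominant seventh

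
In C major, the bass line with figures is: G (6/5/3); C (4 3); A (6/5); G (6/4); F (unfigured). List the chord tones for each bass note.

G, B, D, E | C, E, F, A | A, C, E, F | G, C, E | F, A, C

G (6/5/3): G, B, D, E.
C (6/4/3): C, E, F, A.
A (6/5/3): A, C, E, F.
G (6/4): G, C, E.
F (5/3): F, A, C.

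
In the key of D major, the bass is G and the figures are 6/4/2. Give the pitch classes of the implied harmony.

A second above G in this key is A.
A fourth above G in this key is C#.
A sixth above G in this key is E.
Together with the bass G, this spells A dominant seventh in third inversion.

G, A, C#, E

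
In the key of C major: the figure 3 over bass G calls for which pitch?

Counting 2 letter steps above G lands on B; in C major, that letter is B.

B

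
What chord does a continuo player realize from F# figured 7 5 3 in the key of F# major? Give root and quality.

F# major seventh

The figures 7 5 3 indicate a seventh chord in root position.
In root position the bass is the root, so the root is F#.
The chord tones are F#, A#, C#, E#, giving F# major seventh.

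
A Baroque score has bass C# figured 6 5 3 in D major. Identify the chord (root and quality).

The figures 6 5 3 indicate a seventh chord in first inversion.
In first inversion the root lies a sixth above the bass: a sixth above C# in D major is A.
The chord tones are C#, E, G, A, giving A dominant seventh.

A dominant seventh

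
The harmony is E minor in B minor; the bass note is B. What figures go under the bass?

B is the fifth of E minor, so the chord is in second inversion.
A triad in second inversion is figured 6/4, conventionally abbreviated 6/4.

6/4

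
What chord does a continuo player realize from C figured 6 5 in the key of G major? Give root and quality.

The figures 6 5 indicate a seventh chord in first inversion.
In first inversion the root lies a sixth above the bass: a sixth above C in G major is A.
The chord tones are C, E, G, A, giving A minor seventh.

A minor seventh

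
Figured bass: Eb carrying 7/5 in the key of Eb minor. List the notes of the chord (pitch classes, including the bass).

Eb, Gb, Bb, Db

The written figures 7/5 are shorthand for 7/5/3: the 3 is implied.
A third above Eb in this key is Gb.
A fifth above Eb in this key is Bb.
A seventh above Eb in this key is Db.
Together with the bass Eb, this spells Eb minor seventh in root position.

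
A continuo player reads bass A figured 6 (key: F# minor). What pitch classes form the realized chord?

A, C#, F#

The written figures 6 are shorthand for 6/3: the 3 is implied.
A third above A in this key is C#.
A sixth above A in this key is F#.
Together with the bass A, this spells F# minor in first inversion.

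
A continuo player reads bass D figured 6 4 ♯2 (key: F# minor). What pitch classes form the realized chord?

A second above D in this key is E, raised to E# by the sharp.
A fourth above D in this key is G#.
A sixth above D in this key is B.
Together with the bass D, this spells E# diminished seventh in third inversion.

D, E#, G#, B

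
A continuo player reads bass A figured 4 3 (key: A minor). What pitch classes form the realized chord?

A, C, D, F

The written figures 4 3 are shorthand for 6/4/3: the 6 is implied.
A third above A in this key is C.
A fourth above A in this key is D.
A sixth above A in this key is F.
Together with the bass A, this spells D minor seventh in second inversion.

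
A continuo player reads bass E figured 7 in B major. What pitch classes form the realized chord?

E, G#, B, D#

The written figures 7 are shorthand for 7/5/3: the 5/3 are implied.
A third above E in this key is G#.
A fifth above E in this key is B.
A seventh above E in this key is D#.
Together with the bass E, this spells E major seventh in root position.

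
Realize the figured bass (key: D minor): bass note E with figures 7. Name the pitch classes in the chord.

The written figures 7 are shorthand for 7/5/3: the 5/3 are implied.
A third above E in this key is G.
A fifth above E in this key is Bb.
A seventh above E in this key is D.
Together with the bass E, this spells E half-diminished seventh in root position.

E, G, Bb, D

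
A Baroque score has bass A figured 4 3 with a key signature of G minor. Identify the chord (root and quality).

D minor seventh

The figures 4 3 indicate a seventh chord in second inversion.
In second inversion the root lies a fourth above the bass: a fourth above A in G minor is D.
The chord tones are A, C, D, F, giving D minor seventh.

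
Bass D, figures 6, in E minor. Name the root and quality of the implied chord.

The figures 6 indicate a triad in first inversion.
In first inversion the root lies a sixth above the bass: a sixth above D in E minor is B.
The chord tones are D, F#, B, giving B minor.

B minor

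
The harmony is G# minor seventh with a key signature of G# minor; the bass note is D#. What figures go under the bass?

D# is the fifth of G# minor seventh, so the chord is in second inversion.
A seventh chord in second inversion is figured 6/4/3, conventionally abbreviated 4/3.

4/3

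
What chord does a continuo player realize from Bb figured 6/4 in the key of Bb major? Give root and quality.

Eb major

The figures 6/4 indicate a triad in second inversion.
In second inversion the root lies a fourth above the bass: a fourth above Bb in Bb major is Eb.
The chord tones are Bb, Eb, G, giving Eb major.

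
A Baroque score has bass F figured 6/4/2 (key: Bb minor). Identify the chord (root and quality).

Gb major seventh

The figures 6/4/2 indicate a seventh chord in third inversion.
In third inversion the root lies a second above the bass: a second above F in Bb minor is Gb.
The chord tones are F, Gb, Bb, Db, giving Gb major seventh.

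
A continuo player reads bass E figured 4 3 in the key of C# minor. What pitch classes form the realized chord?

The written figures 4 3 are shorthand for 6/4/3: the 6 is implied.
A third above E in this key is G#.
A fourth above E in this key is A.
A sixth above E in this key is C#.
Together with the bass E, this spells A major seventh in second inversion.

E, G#, A, C#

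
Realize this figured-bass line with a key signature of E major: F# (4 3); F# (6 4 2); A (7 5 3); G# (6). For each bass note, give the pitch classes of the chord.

F#, A, B, D# | F#, G#, B, D# | A, C#, E, G# | G#, B, E

F# (6/4/3): F#, A, B, D#.
F# (6/4/2): F#, G#, B, D#.
A (7/5/3): A, C#, E, G#.
G# (6/3): G#, B, E.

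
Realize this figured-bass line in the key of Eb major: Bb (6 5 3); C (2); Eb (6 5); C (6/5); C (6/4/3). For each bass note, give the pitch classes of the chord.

Bb, D, F, G | C, D, F, Ab | Eb, G, Bb, C | C, Eb, G, Ab | C, Eb, F, Ab

Bb (6/5/3): Bb, D, F, G.
C (6/4/2): C, D, F, Ab.
Eb (6/5/3): Eb, G, Bb, C.
C (6/5/3): C, Eb, G, Ab.
C (6/4/3): C, Eb, F, Ab.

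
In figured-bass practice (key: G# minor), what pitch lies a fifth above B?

Counting 4 letter steps above B lands on F; in G# minor, that letter is F#.

F#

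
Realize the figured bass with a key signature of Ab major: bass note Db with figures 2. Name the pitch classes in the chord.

Db, Eb, G, Bb

The written figures 2 are shorthand for 6/4/2: the 6/4 are implied.
A second above Db in this key is Eb.
A fourth above Db in this key is G.
A sixth above Db in this key is Bb.
Together with the bass Db, this spells Eb dominant seventh in third inversion.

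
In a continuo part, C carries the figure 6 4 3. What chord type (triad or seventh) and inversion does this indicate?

Intervals of 6/4/3 above the bass form a seventh chord; the bass is the fifth, so this is second inversion.

seventh chord, second inversion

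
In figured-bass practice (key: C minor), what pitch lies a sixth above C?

Counting 5 letter steps above C lands on A; in C minor, that letter is Ab.

Ab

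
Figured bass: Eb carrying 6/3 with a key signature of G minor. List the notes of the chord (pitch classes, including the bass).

A third above Eb in this key is G.
A sixth above Eb in this key is C.
Together with the bass Eb, this spells C minor in first inversion.

Eb, G, C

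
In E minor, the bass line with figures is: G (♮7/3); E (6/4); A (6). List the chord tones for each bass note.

G, B, D, F | E, A, C | A, C, F#

G (♮7/5/3): G, B, D, F.
E (6/4): E, A, C.
A (6/3): A, C, F#.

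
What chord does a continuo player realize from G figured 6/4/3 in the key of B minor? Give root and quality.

C# half-diminished seventh

The figures 6/4/3 indicate a seventh chord in second inversion.
In second inversion the root lies a fourth above the bass: a fourth above G in B minor is C#.
The chord tones are G, B, C#, E, giving C# half-diminished seventh.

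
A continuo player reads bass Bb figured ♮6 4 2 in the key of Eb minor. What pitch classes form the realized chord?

A second above Bb in this key is Cb.
A fourth above Bb in this key is Eb.
A sixth above Bb in this key is Gb, made natural (G) by the ♮ figure.
Together with the bass Bb, this spells Cb augmented major seventh in third inversion.

Bb, Cb, Eb, G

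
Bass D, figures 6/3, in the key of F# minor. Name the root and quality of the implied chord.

The figures 6/3 indicate a triad in first inversion.
In first inversion the root lies a sixth above the bass: a sixth above D in F# minor is B.
The chord tones are D, F#, B, giving B minor.

B minor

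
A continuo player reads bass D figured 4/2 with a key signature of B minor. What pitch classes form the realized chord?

D, E, G, B

The written figures 4/2 are shorthand for 6/4/2: the 6 is implied.
A second above D in this key is E.
A fourth above D in this key is G.
A sixth above D in this key is B.
Together with the bass D, this spells E minor seventh in third inversion.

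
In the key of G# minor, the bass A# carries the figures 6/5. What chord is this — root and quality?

The figures 6/5 indicate a seventh chord in first inversion.
In first inversion the root lies a sixth above the bass: a sixth above A# in G# minor is F#.
The chord tones are A#, C#, E, F#, giving F# dominant seventh.

F# dominant seventh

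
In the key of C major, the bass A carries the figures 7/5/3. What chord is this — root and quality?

The figures 7/5/3 indicate a seventh chord in root position.
In root position the bass is the root, so the root is A.
The chord tones are A, C, E, G, giving A minor seventh.

A minor seventh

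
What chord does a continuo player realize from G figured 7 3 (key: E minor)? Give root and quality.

G major seventh

The figures 7 3 indicate a seventh chord in root position.
In root position the bass is the root, so the root is G.
The chord tones are G, B, D, F#, giving G major seventh.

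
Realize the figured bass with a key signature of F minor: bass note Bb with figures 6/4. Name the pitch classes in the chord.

Bb, Eb, G

A fourth above Bb in this key is Eb.
A sixth above Bb in this key is G.
Together with the bass Bb, this spells Eb major in second inversion.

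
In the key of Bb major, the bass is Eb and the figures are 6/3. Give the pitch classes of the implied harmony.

Eb, G, C

A third above Eb in this key is G.
A sixth above Eb in this key is C.
Together with the bass Eb, this spells C minor in first inversion.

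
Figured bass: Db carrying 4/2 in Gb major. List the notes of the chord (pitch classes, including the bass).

The written figures 4/2 are shorthand for 6/4/2: the 6 is implied.
A second above Db in this key is Eb.
A fourth above Db in this key is Gb.
A sixth above Db in this key is Bb.
Together with the bass Db, this spells Eb minor seventh in third inversion.

Db, Eb, Gb, Bb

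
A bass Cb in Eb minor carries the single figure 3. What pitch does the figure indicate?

Eb

Counting 2 letter steps above Cb lands on E; in Eb minor, that letter is Eb.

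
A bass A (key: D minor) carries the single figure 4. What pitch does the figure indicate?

Counting 3 letter steps above A lands on D; in D minor, that letter is D.

D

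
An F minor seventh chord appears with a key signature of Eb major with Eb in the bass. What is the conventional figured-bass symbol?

4/2

Eb is the seventh of F minor seventh, so the chord is in third inversion.
A seventh chord in third inversion is figured 6/4/2, conventionally abbreviated 4/2.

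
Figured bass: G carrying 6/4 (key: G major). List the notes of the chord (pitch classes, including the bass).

G, C, E

A fourth above G in this key is C.
A sixth above G in this key is E.
Together with the bass G, this spells C major in second inversion.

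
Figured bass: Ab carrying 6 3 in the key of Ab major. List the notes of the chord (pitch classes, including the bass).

A third above Ab in this key is C.
A sixth above Ab in this key is F.
Together with the bass Ab, this spells F minor in first inversion.

Ab, C, F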